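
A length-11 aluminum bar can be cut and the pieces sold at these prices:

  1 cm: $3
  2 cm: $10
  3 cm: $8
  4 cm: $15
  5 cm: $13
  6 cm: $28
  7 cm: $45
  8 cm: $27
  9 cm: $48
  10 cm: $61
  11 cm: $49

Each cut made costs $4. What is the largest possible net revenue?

60

Let net[k] be the best obtainable value from length k. For each k, try every first piece i and keep the best of price[i] + net[k−i] minus the 4 cut fee when i<k.
net[1] = 3
net[2] = 10
net[3] = 9  (first piece 1, then net[2]=10)
net[4] = 16  (first piece 2, then net[2]=10)
net[5] = 15  (first piece 1, then net[4]=16)
net[6] = 28
net[7] = 45
net[8] = 44  (first piece 1, then net[7]=45)
net[9] = 51  (first piece 2, then net[7]=45)
net[10] = 61
net[11] = 60  (first piece 1, then net[10]=61)
One optimal plan: pieces 10 + 1 (1 cut) → $64 − $4 = $60.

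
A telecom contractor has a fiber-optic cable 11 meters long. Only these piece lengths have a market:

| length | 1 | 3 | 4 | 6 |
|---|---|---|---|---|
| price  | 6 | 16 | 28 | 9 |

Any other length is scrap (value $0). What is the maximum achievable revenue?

Let best[k] be the best obtainable value from length k. For each k, try every first piece i and keep the best of price[i] + best[k−i].
best[1] = 6
best[2] = 12  (first piece 1, then best[1]=6)
best[3] = 18  (first piece 1, then best[2]=12)
best[4] = 28
best[5] = 34  (first piece 1, then best[4]=28)
best[6] = 40  (first piece 1, then best[5]=34)
best[7] = 46  (first piece 1, then best[6]=40)
best[8] = 56  (first piece 4, then best[4]=28)
best[9] = 62  (first piece 1, then best[8]=56)
best[10] = 68  (first piece 1, then best[9]=62)
best[11] = 74  (first piece 1, then best[10]=68)
One optimal cutting: 4 + 4 + 1 + 1 + 1 → $74.

74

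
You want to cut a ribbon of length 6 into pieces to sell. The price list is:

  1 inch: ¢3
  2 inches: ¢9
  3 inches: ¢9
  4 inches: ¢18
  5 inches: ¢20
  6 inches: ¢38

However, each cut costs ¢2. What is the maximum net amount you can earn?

38

Let r[k] be the best obtainable value from length k. For each k, try every first piece i and keep the best of price[i] + r[k−i] minus the 2 cut fee when i<k.
r[1] = 3
r[2] = max(3+3-2, 9+0) = 9
r[3] = max(3+9-2, 9+3-2, 9+0) = 10
r[4] = max(3+10-2, 9+9-2, 9+3-2, 18+0) = 18
r[5] = max(3+18-2, 9+10-2, 9+9-2, 18+3-2, 20+0) = 20
r[6] = max(3+20-2, 9+18-2, 9+10-2, 18+9-2, 20+3-2, 38+0) = 38
Best is to make no cuts and sell whole for ¢38.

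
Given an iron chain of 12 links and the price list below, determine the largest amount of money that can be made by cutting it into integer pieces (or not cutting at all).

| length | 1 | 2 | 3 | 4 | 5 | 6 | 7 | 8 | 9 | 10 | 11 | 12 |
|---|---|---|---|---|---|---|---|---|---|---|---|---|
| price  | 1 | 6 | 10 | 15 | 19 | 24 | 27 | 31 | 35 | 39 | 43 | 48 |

Let v[k] be the best obtainable value from length k. For each k, try every first piece i and keep the best of price[i] + v[k−i].
v[1] = 1
v[2] = max(1+1, 6+0) = 6
v[3] = max(1+6, 6+1, 10+0) = 10
v[4] = max(1+10, 6+6, 10+1, 15+0) = 15
v[5] = max(1+15, 6+10, 10+6, 15+1, 19+0) = 19
v[6] = max(1+19, 6+15, 10+10, 15+6, 19+1, 24+0) = 24
v[7] = max(1+24, 6+19, 10+15, …, 24+1, 27+0) = 27
v[8] = max(1+27, 6+24, 10+19, …, 27+1, 31+0) = 31
v[9] = max(1+31, 6+27, 10+24, …, 31+1, 35+0) = 35
v[10] = max(1+35, 6+31, 10+27, …, 35+1, 39+0) = 39
v[11] = max(1+39, 6+35, 10+31, …, 39+1, 43+0) = 43
v[12] = max(1+43, 6+39, 10+35, …, 43+1, 48+0) = 48
One optimal cutting: 6 + 6 → $24 + $24 = $48.

48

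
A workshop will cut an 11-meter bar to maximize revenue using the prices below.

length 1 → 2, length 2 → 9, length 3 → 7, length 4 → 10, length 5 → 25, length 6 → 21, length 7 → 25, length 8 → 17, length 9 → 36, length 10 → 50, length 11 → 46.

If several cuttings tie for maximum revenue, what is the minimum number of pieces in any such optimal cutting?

Let r[k] be the best obtainable value from length k. For each k, try every first piece i and keep the best of price[i] + r[k−i].
r[1] = 2
r[2] = max(2+2, 9+0) = 9
r[3] = max(2+9, 9+2, 7+0) = 11
r[4] = max(2+11, 9+9, 7+2, 10+0) = 18
r[5] = max(2+18, 9+11, 7+9, 10+2, 25+0) = 25
r[6] = max(2+25, 9+18, 7+11, 10+9, 25+2, 21+0) = 27
r[7] = max(2+27, 9+25, 7+18, …, 21+2, 25+0) = 34
r[8] = max(2+34, 9+27, 7+25, …, 25+2, 17+0) = 36
r[9] = max(2+36, 9+34, 7+27, …, 17+2, 36+0) = 43
r[10] = max(2+43, 9+36, 7+34, …, 36+2, 50+0) = 50
r[11] = max(2+50, 9+43, 7+36, …, 50+2, 46+0) = 52
Maximum revenue is 52.
Now minimize piece count subject to staying optimal: for each k, pieces[k] = 1 + min over i with p[i]+r[k−i]=r[k] of pieces[k−i].
pieces[8] = 3
pieces[9] = 3
pieces[10] = 1
pieces[11] = 2

2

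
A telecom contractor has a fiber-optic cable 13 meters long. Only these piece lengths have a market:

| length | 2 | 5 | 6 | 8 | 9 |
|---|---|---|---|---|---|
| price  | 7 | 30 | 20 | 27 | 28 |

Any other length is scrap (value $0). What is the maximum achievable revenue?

Let f[k] be the best obtainable value from length k. For each k, try every first piece i and keep the best of price[i] + f[k−i].
f[1] = 0
f[2] = 7
f[3] = 7
f[4] = 14  (first piece 2, then f[2]=7)
f[5] = 30
f[6] = 30
f[7] = 37  (first piece 2, then f[5]=30)
f[8] = 37
f[9] = 44  (first piece 2, then f[7]=37)
f[10] = 60  (first piece 5, then f[5]=30)
f[11] = 60
f[12] = 67  (first piece 2, then f[10]=60)
f[13] = 67
One optimal cutting: pieces 5 + 5 + 2 with 1 meter of scrap → $67.

67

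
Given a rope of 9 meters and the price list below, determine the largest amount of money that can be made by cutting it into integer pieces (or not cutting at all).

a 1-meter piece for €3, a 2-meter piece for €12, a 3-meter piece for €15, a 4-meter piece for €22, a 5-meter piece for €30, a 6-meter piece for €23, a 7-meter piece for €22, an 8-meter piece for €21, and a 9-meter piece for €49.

54

Consider every possible first cut. r[k] is the best of p[i]+r[k−i] over all sellable i≤k.
r[1] = 3
r[2] = max(3+3, 12+0) = 12
r[3] = max(3+12, 12+3, 15+0) = 15
r[4] = max(3+15, 12+12, 15+3, 22+0) = 24
r[5] = max(3+24, 12+15, 15+12, 22+3, 30+0) = 30
r[6] = max(3+30, 12+24, 15+15, 22+12, 30+3, 23+0) = 36
r[7] = max(3+36, 12+30, 15+24, …, 23+3, 22+0) = 42
r[8] = max(3+42, 12+36, 15+30, …, 22+3, 21+0) = 48
r[9] = max(3+48, 12+42, 15+36, …, 21+3, 49+0) = 54
One optimal cutting: 5 + 2 + 2 → €30 + €12 + €12 = €54.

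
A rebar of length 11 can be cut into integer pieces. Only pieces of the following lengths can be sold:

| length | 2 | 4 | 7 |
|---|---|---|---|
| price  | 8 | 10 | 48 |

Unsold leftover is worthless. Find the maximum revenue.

Consider every possible first cut. r[k] is the best of p[i]+r[k−i] over all sellable i≤k.
r[1] = 0
r[2] = 8
r[3] = 8
r[4] = max(8+8, 10+0) = 16
r[5] = max(8+8, 10+0) = 16
r[6] = max(8+16, 10+8) = 24
r[7] = max(8+16, 10+8, 48+0) = 48
r[8] = max(8+24, 10+16, 48+0) = 48
r[9] = max(8+48, 10+16, 48+8) = 56
r[10] = max(8+48, 10+24, 48+8) = 56
r[11] = max(8+56, 10+48, 48+16) = 64
One optimal cutting: 7 + 2 + 2 → ₹64.

64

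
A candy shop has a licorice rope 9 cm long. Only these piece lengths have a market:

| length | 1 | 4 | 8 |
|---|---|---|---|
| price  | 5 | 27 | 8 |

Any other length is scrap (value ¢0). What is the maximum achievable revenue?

59

Build best[k] bottom-up: best[k] = max over allowed piece i of (p[i] + best[k−i]).
best[1] = 5
best[2] = 10  (first piece 1, then best[1]=5)
best[3] = 15  (first piece 1, then best[2]=10)
best[4] = max(5+15, 27+0) = 27
best[5] = max(5+27, 27+5) = 32
best[6] = max(5+32, 27+10) = 37
best[7] = max(5+37, 27+15) = 42
best[8] = max(5+42, 27+27, 8+0) = 54
best[9] = max(5+54, 27+32, 8+5) = 59
One optimal cutting: 4 + 4 + 1 → ¢59.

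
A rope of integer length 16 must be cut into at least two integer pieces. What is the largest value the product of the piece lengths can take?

Let g[k] be the best product for length k (with at least one cut). For each first piece i, the rest contributes max(k−i, g[k−i]).
g[2] = 1*max(1,0) = 1*1 = 1
g[3] = max(1*2, 2*1) = 2
g[4] = max(1*3, 2*2, 3*1) = 4
g[5] = max(1*4, 2*3, 3*2, 4*1) = 6
g[6] = max(1*6, 2*4, 3*3, 4*2, 5*1) = 9
g[7] = max(1*9, 2*6, 3*4, 4*3, 5*2, 6*1) = 12
g[8] = max(1*12, 2*9, 3*6, …, 6*2, 7*1) = 18
g[9] = max(1*18, 2*12, 3*9, …, 7*2, 8*1) = 27
g[10] = max(1*27, 2*18, 3*12, …, 8*2, 9*1) = 36
g[11] = max(1*36, 2*27, 3*18, …, 9*2, 10*1) = 54
g[12] = max(1*54, 2*36, 3*27, …, 10*2, 11*1) = 81
g[13] = max(1*81, 2*54, 3*36, …, 11*2, 12*1) = 108
g[14] = max(1*108, 2*81, 3*54, …, 12*2, 13*1) = 162
g[15] = max(1*162, 2*108, 3*81, …, 13*2, 14*1) = 243
g[16] = max(1*243, 2*162, 3*108, …, 14*2, 15*1) = 324
One optimal split: 3 + 3 + 3 + 3 + 2 + 2; product 3*3*3*3*2*2 = 324.

324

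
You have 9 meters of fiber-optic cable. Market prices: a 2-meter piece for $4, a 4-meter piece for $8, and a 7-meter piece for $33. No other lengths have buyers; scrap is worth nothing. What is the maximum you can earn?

Build best[k] bottom-up: best[k] = max over allowed piece i of (p[i] + best[k−i]).
best[1] = 0
best[2] = 4
best[3] = 4
best[4] = max(4+4, 8+0) = 8
best[5] = max(4+4, 8+0) = 8
best[6] = max(4+8, 8+4) = 12
best[7] = max(4+8, 8+4, 33+0) = 33
best[8] = max(4+12, 8+8, 33+0) = 33
best[9] = max(4+33, 8+8, 33+4) = 37
One optimal cutting: 7 + 2 → $37.

37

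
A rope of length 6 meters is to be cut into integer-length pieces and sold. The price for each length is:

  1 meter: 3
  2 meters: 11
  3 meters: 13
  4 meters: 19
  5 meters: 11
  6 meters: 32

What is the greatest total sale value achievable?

33

Consider every possible first cut. R[k] is the best of p[i]+R[k−i] over all sellable i≤k.
R[1] = 3
R[2] = 11
R[3] = 14  (first piece 1, then R[2]=11)
R[4] = 22  (first piece 2, then R[2]=11)
R[5] = 25  (first piece 1, then R[4]=22)
R[6] = 33  (first piece 2, then R[4]=22)
One optimal cutting: 2 + 2 + 2 → 11 + 11 + 11 = 33.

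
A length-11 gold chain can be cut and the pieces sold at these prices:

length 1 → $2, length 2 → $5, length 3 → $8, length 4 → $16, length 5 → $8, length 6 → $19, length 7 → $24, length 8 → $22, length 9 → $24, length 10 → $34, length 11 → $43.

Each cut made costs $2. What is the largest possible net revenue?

43

Consider every possible first cut. net[k] is the best of p[i]+net[k−i] over all sellable i≤k, charging 2 whenever i<k.
net[1] = 2
net[2] = max(2+2-2, 5+0) = 5
net[3] = max(2+5-2, 5+2-2, 8+0) = 8
net[4] = max(2+8-2, 5+5-2, 8+2-2, 16+0) = 16
net[5] = max(2+16-2, 5+8-2, 8+5-2, 16+2-2, 8+0) = 16
net[6] = max(2+16-2, 5+16-2, 8+8-2, 16+5-2, 8+2-2, 19+0) = 19
net[7] = max(2+19-2, 5+16-2, 8+16-2, …, 19+2-2, 24+0) = 24
net[8] = max(2+24-2, 5+19-2, 8+16-2, …, 24+2-2, 22+0) = 30
net[9] = max(2+30-2, 5+24-2, 8+19-2, …, 22+2-2, 24+0) = 30
net[10] = max(2+30-2, 5+30-2, 8+24-2, …, 24+2-2, 34+0) = 34
net[11] = max(2+34-2, 5+30-2, 8+30-2, …, 34+2-2, 43+0) = 43
Best is to make no cuts and sell whole for $43.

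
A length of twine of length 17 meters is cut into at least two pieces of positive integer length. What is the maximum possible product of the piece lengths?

Let f[k] be the best product for length k (with at least one cut). For each first piece i, the rest contributes max(k−i, f[k−i]).
Small cases: f[2]=1, f[3]=2, f[4]=4, f[5]=6, f[6]=9, f[7]=12, f[8]=18, f[9]=27.
f[10] = 2·max(8,18) = 2·18 = 36
f[11] = 2·max(9,27) = 2·27 = 54
f[12] = 3·max(9,27) = 3·27 = 81
f[13] = 2·max(11,54) = 2·54 = 108
f[14] = 2·max(12,81) = 2·81 = 162
f[15] = 3·max(12,81) = 3·81 = 243
f[16] = 2·max(14,162) = 2·162 = 324
f[17] = 2·max(15,243) = 2·243 = 486
One optimal split: 3 + 3 + 3 + 3 + 3 + 2; product 3·3·3·3·3·2 = 486.

486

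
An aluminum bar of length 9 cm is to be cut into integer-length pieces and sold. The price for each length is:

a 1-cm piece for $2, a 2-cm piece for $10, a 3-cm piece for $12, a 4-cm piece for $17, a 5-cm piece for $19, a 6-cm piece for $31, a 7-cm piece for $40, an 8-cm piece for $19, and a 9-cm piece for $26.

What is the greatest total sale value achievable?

50

Build R[k] bottom-up: R[k] = max over allowed piece i of (p[i] + R[k−i]).
R[1] = 2
R[2] = max(2+2, 10+0) = 10
R[3] = max(2+10, 10+2, 12+0) = 12
R[4] = max(2+12, 10+10, 12+2, 17+0) = 20
R[5] = max(2+20, 10+12, 12+10, 17+2, 19+0) = 22
R[6] = max(2+22, 10+20, 12+12, 17+10, 19+2, 31+0) = 31
R[7] = max(2+31, 10+22, 12+20, …, 31+2, 40+0) = 40
R[8] = max(2+40, 10+31, 12+22, …, 40+2, 19+0) = 42
R[9] = max(2+42, 10+40, 12+31, …, 19+2, 26+0) = 50
One optimal cutting: 7 + 2 → $40 + $10 = $50.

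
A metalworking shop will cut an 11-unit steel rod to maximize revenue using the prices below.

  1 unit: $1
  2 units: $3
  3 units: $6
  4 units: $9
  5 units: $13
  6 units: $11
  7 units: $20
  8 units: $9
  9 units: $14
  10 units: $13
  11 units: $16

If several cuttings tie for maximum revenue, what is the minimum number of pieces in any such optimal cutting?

Let r[k] be the best obtainable value from length k. For each k, try every first piece i and keep the best of price[i] + r[k−i].
r[1] = 1
r[2] = 3
r[3] = 6
r[4] = 9
r[5] = 13
r[6] = 14  (first piece 1, then r[5]=13)
r[7] = 20
r[8] = 21  (first piece 1, then r[7]=20)
r[9] = 23  (first piece 2, then r[7]=20)
r[10] = 26  (first piece 3, then r[7]=20)
r[11] = 29  (first piece 4, then r[7]=20)
Maximum revenue is $29.
Now minimize piece count subject to staying optimal: for each k, pieces[k] = 1 + min over i with p[i]+r[k−i]=r[k] of pieces[k−i].
pieces[8] = 2
pieces[9] = 2
pieces[10] = 2
pieces[11] = 2

2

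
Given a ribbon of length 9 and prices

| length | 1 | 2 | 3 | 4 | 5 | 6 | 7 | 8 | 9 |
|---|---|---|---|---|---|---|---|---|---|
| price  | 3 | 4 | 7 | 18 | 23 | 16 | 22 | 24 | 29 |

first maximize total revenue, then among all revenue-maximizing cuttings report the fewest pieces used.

2

Build r[k] bottom-up: r[k] = max over allowed piece i of (p[i] + r[k−i]).
r[1] = 3
r[2] = max(3+3, 4+0) = 6
r[3] = max(3+6, 4+3, 7+0) = 9
r[4] = max(3+9, 4+6, 7+3, 18+0) = 18
r[5] = max(3+18, 4+9, 7+6, 18+3, 23+0) = 23
r[6] = max(3+23, 4+18, 7+9, 18+6, 23+3, 16+0) = 26
r[7] = max(3+26, 4+23, 7+18, …, 16+3, 22+0) = 29
r[8] = max(3+29, 4+26, 7+23, …, 22+3, 24+0) = 36
r[9] = max(3+36, 4+29, 7+26, …, 24+3, 29+0) = 41
Maximum revenue is ¢41.
Now minimize piece count subject to staying optimal: for each k, pieces[k] = 1 + min over i with p[i]+r[k−i]=r[k] of pieces[k−i].
pieces[6] = 2
pieces[7] = 3
pieces[8] = 2
pieces[9] = 2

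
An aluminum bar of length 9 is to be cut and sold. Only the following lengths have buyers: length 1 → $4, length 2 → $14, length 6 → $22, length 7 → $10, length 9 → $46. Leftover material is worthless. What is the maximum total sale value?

60

Consider every possible first cut. f[k] is the best of p[i]+f[k−i] over all sellable i≤k.
f[1] = 4
f[2] = max(4+4, 14+0) = 14
f[3] = max(4+14, 14+4) = 18
f[4] = max(4+18, 14+14) = 28
f[5] = max(4+28, 14+18) = 32
f[6] = max(4+32, 14+28, 22+0) = 42
f[7] = max(4+42, 14+32, 22+4, 10+0) = 46
f[8] = max(4+46, 14+42, 22+14, 10+4) = 56
f[9] = max(4+56, 14+46, 22+18, 10+14, 46+0) = 60
One optimal cutting: 2 + 2 + 2 + 2 + 1 → $60.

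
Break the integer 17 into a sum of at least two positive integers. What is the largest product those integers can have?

Let m[k] be the best product for length k (with at least one cut). For each first piece i, the rest contributes max(k−i, m[k−i]).
Small cases: m[2]=1, m[3]=2, m[4]=4, m[5]=6, m[6]=9, m[7]=12, m[8]=18, m[9]=27.
m[10] = max(1×27, 2×18, 3×12, …, 8×2, 9×1) = 36
m[11] = max(1×36, 2×27, 3×18, …, 9×2, 10×1) = 54
m[12] = max(1×54, 2×36, 3×27, …, 10×2, 11×1) = 81
m[13] = max(1×81, 2×54, 3×36, …, 11×2, 12×1) = 108
m[14] = max(1×108, 2×81, 3×54, …, 12×2, 13×1) = 162
m[15] = max(1×162, 2×108, 3×81, …, 13×2, 14×1) = 243
m[16] = max(1×243, 2×162, 3×108, …, 14×2, 15×1) = 324
m[17] = max(1×324, 2×243, 3×162, …, 15×2, 16×1) = 486
One optimal split: 3 + 3 + 3 + 3 + 3 + 2; product 3×3×3×3×3×2 = 486.

486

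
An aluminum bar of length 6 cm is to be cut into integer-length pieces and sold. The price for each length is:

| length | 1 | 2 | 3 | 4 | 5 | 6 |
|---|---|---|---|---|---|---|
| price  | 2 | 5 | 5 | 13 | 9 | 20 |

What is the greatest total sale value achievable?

Consider every possible first cut. best[k] is the best of p[i]+best[k−i] over all sellable i≤k.
best[1] = 2
best[2] = max(2+2, 5+0) = 5
best[3] = max(2+5, 5+2, 5+0) = 7
best[4] = max(2+7, 5+5, 5+2, 13+0) = 13
best[5] = max(2+13, 5+7, 5+5, 13+2, 9+0) = 15
best[6] = max(2+15, 5+13, 5+7, 13+5, 9+2, 20+0) = 20
Best is to sell the whole 6-cm piece uncut for $20.

20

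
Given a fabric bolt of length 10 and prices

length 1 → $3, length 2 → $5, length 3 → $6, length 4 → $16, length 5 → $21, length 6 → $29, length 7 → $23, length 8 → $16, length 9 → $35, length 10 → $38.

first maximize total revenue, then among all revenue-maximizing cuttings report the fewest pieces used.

2

Consider every possible first cut. r[k] is the best of p[i]+r[k−i] over all sellable i≤k.
r[1] = 3
r[2] = max(3+3, 5+0) = 6
r[3] = max(3+6, 5+3, 6+0) = 9
r[4] = max(3+9, 5+6, 6+3, 16+0) = 16
r[5] = max(3+16, 5+9, 6+6, 16+3, 21+0) = 21
r[6] = max(3+21, 5+16, 6+9, 16+6, 21+3, 29+0) = 29
r[7] = max(3+29, 5+21, 6+16, …, 29+3, 23+0) = 32
r[8] = max(3+32, 5+29, 6+21, …, 23+3, 16+0) = 35
r[9] = max(3+35, 5+32, 6+29, …, 16+3, 35+0) = 38
r[10] = max(3+38, 5+35, 6+32, …, 35+3, 38+0) = 45
Maximum revenue is $45.
Now minimize piece count subject to staying optimal: for each k, pieces[k] = 1 + min over i with p[i]+r[k−i]=r[k] of pieces[k−i].
pieces[7] = 2
pieces[8] = 3
pieces[9] = 4
pieces[10] = 2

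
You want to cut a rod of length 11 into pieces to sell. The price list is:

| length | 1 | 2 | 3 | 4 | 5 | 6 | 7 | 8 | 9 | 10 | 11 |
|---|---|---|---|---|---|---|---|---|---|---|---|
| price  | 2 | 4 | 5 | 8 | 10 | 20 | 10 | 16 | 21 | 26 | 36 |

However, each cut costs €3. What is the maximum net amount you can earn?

Let v[k] be the best obtainable value from length k. For each k, try every first piece i and keep the best of price[i] + v[k−i] minus the 3 cut fee when i<k.
v[1] = 2
v[2] = max(2+2-3, 4+0) = 4
v[3] = max(2+4-3, 4+2-3, 5+0) = 5
v[4] = max(2+5-3, 4+4-3, 5+2-3, 8+0) = 8
v[5] = max(2+8-3, 4+5-3, 5+4-3, 8+2-3, 10+0) = 10
v[6] = max(2+10-3, 4+8-3, 5+5-3, 8+4-3, 10+2-3, 20+0) = 20
v[7] = max(2+20-3, 4+10-3, 5+8-3, …, 20+2-3, 10+0) = 19
v[8] = max(2+19-3, 4+20-3, 5+10-3, …, 10+2-3, 16+0) = 21
v[9] = max(2+21-3, 4+19-3, 5+20-3, …, 16+2-3, 21+0) = 22
v[10] = max(2+22-3, 4+21-3, 5+19-3, …, 21+2-3, 26+0) = 26
v[11] = max(2+26-3, 4+22-3, 5+21-3, …, 26+2-3, 36+0) = 36
Best is to make no cuts and sell whole for €36.

36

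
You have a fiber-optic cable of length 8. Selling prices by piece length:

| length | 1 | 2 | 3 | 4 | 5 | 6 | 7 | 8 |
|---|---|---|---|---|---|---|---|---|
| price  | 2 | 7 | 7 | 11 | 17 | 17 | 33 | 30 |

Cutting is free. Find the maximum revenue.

Let r[k] be the best obtainable value from length k. For each k, try every first piece i and keep the best of price[i] + r[k−i].
r[1] = 2
r[2] = 7
r[3] = 9  (first piece 1, then r[2]=7)
r[4] = 14  (first piece 2, then r[2]=7)
r[5] = 17
r[6] = 21  (first piece 2, then r[4]=14)
r[7] = 33
r[8] = 35  (first piece 1, then r[7]=33)
One optimal cutting: 7 + 1 → $33 + $2 = $35.

35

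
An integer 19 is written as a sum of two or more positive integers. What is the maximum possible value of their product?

Fill prod[k] for k=2..19: at each k try every first piece i and multiply by the better of (k−i) uncut or prod[k−i].
prod[2] = 1·max(1,0) = 1·1 = 1
prod[3] = max(1·2, 2·1) = 2
prod[4] = max(1·3, 2·2, 3·1) = 4
prod[5] = max(1·4, 2·3, 3·2, 4·1) = 6
prod[6] = max(1·6, 2·4, 3·3, 4·2, 5·1) = 9
prod[7] = max(1·9, 2·6, 3·4, 4·3, 5·2, 6·1) = 12
prod[8] = max(1·12, 2·9, 3·6, …, 6·2, 7·1) = 18
prod[9] = max(1·18, 2·12, 3·9, …, 7·2, 8·1) = 27
prod[10] = max(1·27, 2·18, 3·12, …, 8·2, 9·1) = 36
prod[11] = max(1·36, 2·27, 3·18, …, 9·2, 10·1) = 54
prod[12] = max(1·54, 2·36, 3·27, …, 10·2, 11·1) = 81
prod[13] = max(1·81, 2·54, 3·36, …, 11·2, 12·1) = 108
prod[14] = max(1·108, 2·81, 3·54, …, 12·2, 13·1) = 162
prod[15] = max(1·162, 2·108, 3·81, …, 13·2, 14·1) = 243
prod[16] = max(1·243, 2·162, 3·108, …, 14·2, 15·1) = 324
prod[17] = max(1·324, 2·243, 3·162, …, 15·2, 16·1) = 486
prod[18] = max(1·486, 2·324, 3·243, …, 16·2, 17·1) = 729
prod[19] = max(1·729, 2·486, 3·324, …, 17·2, 18·1) = 972
One optimal split: 3 + 3 + 3 + 3 + 3 + 2 + 2; product 3·3·3·3·3·2·2 = 972.

972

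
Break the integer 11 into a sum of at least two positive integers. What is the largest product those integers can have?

Let m[k] be the best product for length k (with at least one cut). For each first piece i, the rest contributes max(k−i, m[k−i]).
Small cases: m[2]=1, m[3]=2, m[4]=4, m[5]=6, m[6]=9.
m[7] = 2*max(5,6) = 2*6 = 12
m[8] = 2*max(6,9) = 2*9 = 18
m[9] = 3*max(6,9) = 3*9 = 27
m[10] = 2*max(8,18) = 2*18 = 36
m[11] = 2*max(9,27) = 2*27 = 54
One optimal split: 3 + 3 + 3 + 2; product 3*3*3*2 = 54.

54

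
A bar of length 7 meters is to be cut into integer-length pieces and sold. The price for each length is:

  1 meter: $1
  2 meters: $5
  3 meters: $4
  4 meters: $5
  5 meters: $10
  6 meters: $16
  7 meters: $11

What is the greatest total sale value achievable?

17

Let v[k] be the best obtainable value from length k. For each k, try every first piece i and keep the best of price[i] + v[k−i].
v[1] = 1
v[2] = 5
v[3] = 6  (first piece 1, then v[2]=5)
v[4] = 10  (first piece 2, then v[2]=5)
v[5] = 11  (first piece 1, then v[4]=10)
v[6] = 16
v[7] = 17  (first piece 1, then v[6]=16)
One optimal cutting: 6 + 1 → $16 + $1 = $17.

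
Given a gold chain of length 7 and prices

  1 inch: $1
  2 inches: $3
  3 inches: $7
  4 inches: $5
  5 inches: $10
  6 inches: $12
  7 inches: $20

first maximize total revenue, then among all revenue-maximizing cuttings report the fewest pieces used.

1

Let r[k] be the best obtainable value from length k. For each k, try every first piece i and keep the best of price[i] + r[k−i].
r[1] = 1
r[2] = 3
r[3] = 7
r[4] = 8  (first piece 1, then r[3]=7)
r[5] = 10  (first piece 2, then r[3]=7)
r[6] = 14  (first piece 3, then r[3]=7)
r[7] = 20
Maximum revenue is $20.
Now minimize piece count subject to staying optimal: for each k, pieces[k] = 1 + min over i with p[i]+r[k−i]=r[k] of pieces[k−i].
pieces[4] = 2
pieces[5] = 1
pieces[6] = 2
pieces[7] = 1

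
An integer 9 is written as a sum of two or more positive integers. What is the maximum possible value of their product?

27

Let g[k] be the best product for length k (with at least one cut). For each first piece i, the rest contributes max(k−i, g[k−i]).
g[2] = 1*max(1,0) = 1*1 = 1
g[3] = 1*max(2,1) = 1*2 = 2
g[4] = 2*max(2,1) = 2*2 = 4
g[5] = 2*max(3,2) = 2*3 = 6
g[6] = 3*max(3,2) = 3*3 = 9
g[7] = 2*max(5,6) = 2*6 = 12
g[8] = 2*max(6,9) = 2*9 = 18
g[9] = 3*max(6,9) = 3*9 = 27
One optimal split: 3 + 3 + 3; product 3*3*3 = 27.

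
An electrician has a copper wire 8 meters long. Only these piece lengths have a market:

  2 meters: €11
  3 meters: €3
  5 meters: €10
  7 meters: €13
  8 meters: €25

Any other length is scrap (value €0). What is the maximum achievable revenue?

Build best[k] bottom-up: best[k] = max over allowed piece i of (p[i] + best[k−i]).
best[1] = 0
best[2] = 11
best[3] = 11
best[4] = 22  (first piece 2, then best[2]=11)
best[5] = 22
best[6] = 33  (first piece 2, then best[4]=22)
best[7] = 33
best[8] = 44  (first piece 2, then best[6]=33)
One optimal cutting: 2 + 2 + 2 + 2 → €44.

44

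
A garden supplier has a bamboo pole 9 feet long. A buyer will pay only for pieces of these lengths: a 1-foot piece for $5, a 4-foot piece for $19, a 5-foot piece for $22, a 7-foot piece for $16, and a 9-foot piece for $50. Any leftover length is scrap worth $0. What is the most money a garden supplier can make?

50

Consider every possible first cut. f[k] is the best of p[i]+f[k−i] over all sellable i≤k.
f[1] = 5
f[2] = 10  (first piece 1, then f[1]=5)
f[3] = 15  (first piece 1, then f[2]=10)
f[4] = 20  (first piece 1, then f[3]=15)
f[5] = 25  (first piece 1, then f[4]=20)
f[6] = 30  (first piece 1, then f[5]=25)
f[7] = 35  (first piece 1, then f[6]=30)
f[8] = 40  (first piece 1, then f[7]=35)
f[9] = 50
One optimal cutting: 9 → $50.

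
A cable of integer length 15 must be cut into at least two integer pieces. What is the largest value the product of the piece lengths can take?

Let m[k] be the best product for length k (with at least one cut). For each first piece i, the rest contributes max(k−i, m[k−i]).
m[2] = 1*max(1,0) = 1*1 = 1
m[3] = 1*max(2,1) = 1*2 = 2
m[4] = 2*max(2,1) = 2*2 = 4
m[5] = 2*max(3,2) = 2*3 = 6
m[6] = 3*max(3,2) = 3*3 = 9
m[7] = 2*max(5,6) = 2*6 = 12
m[8] = 2*max(6,9) = 2*9 = 18
m[9] = 3*max(6,9) = 3*9 = 27
m[10] = 2*max(8,18) = 2*18 = 36
m[11] = 2*max(9,27) = 2*27 = 54
m[12] = 3*max(9,27) = 3*27 = 81
m[13] = 2*max(11,54) = 2*54 = 108
m[14] = 2*max(12,81) = 2*81 = 162
m[15] = 3*max(12,81) = 3*81 = 243
One optimal split: 3 + 3 + 3 + 3 + 3; product 3*3*3*3*3 = 243.

243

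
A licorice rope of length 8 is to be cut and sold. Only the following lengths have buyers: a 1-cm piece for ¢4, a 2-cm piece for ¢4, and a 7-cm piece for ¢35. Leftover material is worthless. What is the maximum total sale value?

Consider every possible first cut. r[k] is the best of p[i]+r[k−i] over all sellable i≤k.
r[1] = 4
r[2] = max(4+4, 4+0) = 8
r[3] = max(4+8, 4+4) = 12
r[4] = max(4+12, 4+8) = 16
r[5] = max(4+16, 4+12) = 20
r[6] = max(4+20, 4+16) = 24
r[7] = max(4+24, 4+20, 35+0) = 35
r[8] = max(4+35, 4+24, 35+4) = 39
One optimal cutting: 7 + 1 → ¢39.

39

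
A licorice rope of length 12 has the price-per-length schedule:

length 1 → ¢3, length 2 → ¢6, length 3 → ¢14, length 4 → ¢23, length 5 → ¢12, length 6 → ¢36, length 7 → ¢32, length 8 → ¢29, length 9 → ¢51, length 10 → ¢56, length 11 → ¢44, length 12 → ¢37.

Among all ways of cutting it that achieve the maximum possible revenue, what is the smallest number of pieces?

Let r[k] be the best obtainable value from length k. For each k, try every first piece i and keep the best of price[i] + r[k−i].
r[1] = 3
r[2] = max(3+3, 6+0) = 6
r[3] = max(3+6, 6+3, 14+0) = 14
r[4] = max(3+14, 6+6, 14+3, 23+0) = 23
r[5] = max(3+23, 6+14, 14+6, 23+3, 12+0) = 26
r[6] = max(3+26, 6+23, 14+14, 23+6, 12+3, 36+0) = 36
r[7] = max(3+36, 6+26, 14+23, …, 36+3, 32+0) = 39
r[8] = max(3+39, 6+36, 14+26, …, 32+3, 29+0) = 46
r[9] = max(3+46, 6+39, 14+36, …, 29+3, 51+0) = 51
r[10] = max(3+51, 6+46, 14+39, …, 51+3, 56+0) = 59
r[11] = max(3+59, 6+51, 14+46, …, 56+3, 44+0) = 62
r[12] = max(3+62, 6+59, 14+51, …, 44+3, 37+0) = 72
Maximum revenue is ¢72.
Now minimize piece count subject to staying optimal: for each k, pieces[k] = 1 + min over i with p[i]+r[k−i]=r[k] of pieces[k−i].
pieces[9] = 1
pieces[10] = 2
pieces[11] = 3
pieces[12] = 2

2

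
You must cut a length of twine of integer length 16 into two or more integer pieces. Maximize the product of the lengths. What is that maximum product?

Define P[k] = max over 1≤i<k of i · max(k−i, P[k−i]); the inner max lets the remainder stay uncut if that's better.
P[2] = 1·max(1,0) = 1·1 = 1
P[3] = 1·max(2,1) = 1·2 = 2
P[4] = 2·max(2,1) = 2·2 = 4
P[5] = 2·max(3,2) = 2·3 = 6
P[6] = 3·max(3,2) = 3·3 = 9
P[7] = 2·max(5,6) = 2·6 = 12
P[8] = 2·max(6,9) = 2·9 = 18
P[9] = 3·max(6,9) = 3·9 = 27
P[10] = 2·max(8,18) = 2·18 = 36
P[11] = 2·max(9,27) = 2·27 = 54
P[12] = 3·max(9,27) = 3·27 = 81
P[13] = 2·max(11,54) = 2·54 = 108
P[14] = 2·max(12,81) = 2·81 = 162
P[15] = 3·max(12,81) = 3·81 = 243
P[16] = 2·max(14,162) = 2·162 = 324
One optimal split: 3 + 3 + 3 + 3 + 2 + 2; product 3·3·3·3·2·2 = 324.

324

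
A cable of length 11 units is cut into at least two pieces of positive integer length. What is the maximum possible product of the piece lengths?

54

Let g[k] be the best product for length k (with at least one cut). For each first piece i, the rest contributes max(k−i, g[k−i]).
g[2] = 1*max(1,0) = 1*1 = 1
g[3] = 1*max(2,1) = 1*2 = 2
g[4] = 2*max(2,1) = 2*2 = 4
g[5] = 2*max(3,2) = 2*3 = 6
g[6] = 3*max(3,2) = 3*3 = 9
g[7] = 2*max(5,6) = 2*6 = 12
g[8] = 2*max(6,9) = 2*9 = 18
g[9] = 3*max(6,9) = 3*9 = 27
g[10] = 2*max(8,18) = 2*18 = 36
g[11] = 2*max(9,27) = 2*27 = 54
One optimal split: 3 + 3 + 3 + 2; product 3*3*3*2 = 54.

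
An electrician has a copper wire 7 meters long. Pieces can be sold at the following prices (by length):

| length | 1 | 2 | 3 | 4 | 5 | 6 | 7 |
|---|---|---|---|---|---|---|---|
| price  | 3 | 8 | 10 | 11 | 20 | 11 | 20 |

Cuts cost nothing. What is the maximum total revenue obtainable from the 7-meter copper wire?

Build best[k] bottom-up: best[k] = max over allowed piece i of (p[i] + best[k−i]).
best[1] = 3
best[2] = max(3+3, 8+0) = 8
best[3] = max(3+8, 8+3, 10+0) = 11
best[4] = max(3+11, 8+8, 10+3, 11+0) = 16
best[5] = max(3+16, 8+11, 10+8, 11+3, 20+0) = 20
best[6] = max(3+20, 8+16, 10+11, 11+8, 20+3, 11+0) = 24
best[7] = max(3+24, 8+20, 10+16, …, 11+3, 20+0) = 28
One optimal cutting: 5 + 2 → €20 + €8 = €28.

28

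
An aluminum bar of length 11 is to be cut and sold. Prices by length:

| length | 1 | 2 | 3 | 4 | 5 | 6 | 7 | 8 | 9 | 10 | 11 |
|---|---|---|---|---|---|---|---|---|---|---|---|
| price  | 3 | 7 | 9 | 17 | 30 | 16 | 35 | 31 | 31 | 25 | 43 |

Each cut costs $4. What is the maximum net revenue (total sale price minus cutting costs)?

Let v[k] be the best obtainable value from length k. For each k, try every first piece i and keep the best of price[i] + v[k−i] minus the 4 cut fee when i<k.
v[1] = 3
v[2] = 7
v[3] = 9
v[4] = 17
v[5] = 30
v[6] = 29  (first piece 1, then v[5]=30)
v[7] = 35
v[8] = 35  (first piece 3, then v[5]=30)
v[9] = 43  (first piece 4, then v[5]=30)
v[10] = 56  (first piece 5, then v[5]=30)
v[11] = 55  (first piece 1, then v[10]=56)
One optimal plan: pieces 5 + 5 + 1 (2 cuts) → $63 − $8 = $55.

55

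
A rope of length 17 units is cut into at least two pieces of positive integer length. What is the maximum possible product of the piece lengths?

Let g[k] be the best product for length k (with at least one cut). For each first piece i, the rest contributes max(k−i, g[k−i]).
g[2] = 1×max(1,0) = 1×1 = 1
g[3] = 1×max(2,1) = 1×2 = 2
g[4] = 2×max(2,1) = 2×2 = 4
g[5] = 2×max(3,2) = 2×3 = 6
g[6] = 3×max(3,2) = 3×3 = 9
g[7] = 2×max(5,6) = 2×6 = 12
g[8] = 2×max(6,9) = 2×9 = 18
g[9] = 3×max(6,9) = 3×9 = 27
g[10] = 2×max(8,18) = 2×18 = 36
g[11] = 2×max(9,27) = 2×27 = 54
g[12] = 3×max(9,27) = 3×27 = 81
g[13] = 2×max(11,54) = 2×54 = 108
g[14] = 2×max(12,81) = 2×81 = 162
g[15] = 3×max(12,81) = 3×81 = 243
g[16] = 2×max(14,162) = 2×162 = 324
g[17] = 2×max(15,243) = 2×243 = 486
One optimal split: 3 + 3 + 3 + 3 + 3 + 2; product 3×3×3×3×3×2 = 486.

486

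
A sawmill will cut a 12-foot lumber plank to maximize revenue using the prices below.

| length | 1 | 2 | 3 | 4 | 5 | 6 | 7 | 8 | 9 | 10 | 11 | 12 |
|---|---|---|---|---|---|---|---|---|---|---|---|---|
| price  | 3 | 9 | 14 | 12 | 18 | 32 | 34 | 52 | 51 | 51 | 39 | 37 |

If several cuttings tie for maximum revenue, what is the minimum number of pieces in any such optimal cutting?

3

Let r[k] be the best obtainable value from length k. For each k, try every first piece i and keep the best of price[i] + r[k−i].
r[1] = 3
r[2] = max(3+3, 9+0) = 9
r[3] = max(3+9, 9+3, 14+0) = 14
r[4] = max(3+14, 9+9, 14+3, 12+0) = 18
r[5] = max(3+18, 9+14, 14+9, 12+3, 18+0) = 23
r[6] = max(3+23, 9+18, 14+14, 12+9, 18+3, 32+0) = 32
r[7] = max(3+32, 9+23, 14+18, …, 32+3, 34+0) = 35
r[8] = max(3+35, 9+32, 14+23, …, 34+3, 52+0) = 52
r[9] = max(3+52, 9+35, 14+32, …, 52+3, 51+0) = 55
r[10] = max(3+55, 9+52, 14+35, …, 51+3, 51+0) = 61
r[11] = max(3+61, 9+55, 14+52, …, 51+3, 39+0) = 66
r[12] = max(3+66, 9+61, 14+55, …, 39+3, 37+0) = 70
Maximum revenue is $70.
Now minimize piece count subject to staying optimal: for each k, pieces[k] = 1 + min over i with p[i]+r[k−i]=r[k] of pieces[k−i].
pieces[9] = 2
pieces[10] = 2
pieces[11] = 2
pieces[12] = 3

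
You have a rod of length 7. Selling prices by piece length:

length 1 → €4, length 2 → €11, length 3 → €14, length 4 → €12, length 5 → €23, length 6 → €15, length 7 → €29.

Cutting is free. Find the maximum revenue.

37

Consider every possible first cut. R[k] is the best of p[i]+R[k−i] over all sellable i≤k.
R[1] = 4
R[2] = max(4+4, 11+0) = 11
R[3] = max(4+11, 11+4, 14+0) = 15
R[4] = max(4+15, 11+11, 14+4, 12+0) = 22
R[5] = max(4+22, 11+15, 14+11, 12+4, 23+0) = 26
R[6] = max(4+26, 11+22, 14+15, 12+11, 23+4, 15+0) = 33
R[7] = max(4+33, 11+26, 14+22, …, 15+4, 29+0) = 37
One optimal cutting: 2 + 2 + 2 + 1 → €11 + €11 + €11 + €4 = €37.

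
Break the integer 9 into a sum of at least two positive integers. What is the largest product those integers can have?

27

Fill prod[k] for k=2..9: at each k try every first piece i and multiply by the better of (k−i) uncut or prod[k−i].
prod[2] = 1*max(1,0) = 1*1 = 1
prod[3] = max(1*2, 2*1) = 2
prod[4] = max(1*3, 2*2, 3*1) = 4
prod[5] = max(1*4, 2*3, 3*2, 4*1) = 6
prod[6] = max(1*6, 2*4, 3*3, 4*2, 5*1) = 9
prod[7] = max(1*9, 2*6, 3*4, 4*3, 5*2, 6*1) = 12
prod[8] = max(1*12, 2*9, 3*6, …, 6*2, 7*1) = 18
prod[9] = max(1*18, 2*12, 3*9, …, 7*2, 8*1) = 27
One optimal split: 3 + 3 + 3; product 3*3*3 = 27.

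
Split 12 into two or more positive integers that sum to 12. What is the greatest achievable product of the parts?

Let P[k] be the best product for length k (with at least one cut). For each first piece i, the rest contributes max(k−i, P[k−i]).
P[2] = 1*max(1,0) = 1*1 = 1
P[3] = 1*max(2,1) = 1*2 = 2
P[4] = 2*max(2,1) = 2*2 = 4
P[5] = 2*max(3,2) = 2*3 = 6
P[6] = 3*max(3,2) = 3*3 = 9
P[7] = 2*max(5,6) = 2*6 = 12
P[8] = 2*max(6,9) = 2*9 = 18
P[9] = 3*max(6,9) = 3*9 = 27
P[10] = 2*max(8,18) = 2*18 = 36
P[11] = 2*max(9,27) = 2*27 = 54
P[12] = 3*max(9,27) = 3*27 = 81
One optimal split: 3 + 3 + 3 + 3; product 3*3*3*3 = 81.

81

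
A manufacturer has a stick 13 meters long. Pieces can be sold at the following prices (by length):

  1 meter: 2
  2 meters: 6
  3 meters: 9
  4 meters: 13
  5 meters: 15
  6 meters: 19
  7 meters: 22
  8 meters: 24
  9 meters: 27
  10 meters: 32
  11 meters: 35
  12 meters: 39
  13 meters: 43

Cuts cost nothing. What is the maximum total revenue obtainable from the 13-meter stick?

Consider every possible first cut. r[k] is the best of p[i]+r[k−i] over all sellable i≤k.
r[1] = 2
r[2] = max(2+2, 6+0) = 6
r[3] = max(2+6, 6+2, 9+0) = 9
r[4] = max(2+9, 6+6, 9+2, 13+0) = 13
r[5] = max(2+13, 6+9, 9+6, 13+2, 15+0) = 15
r[6] = max(2+15, 6+13, 9+9, 13+6, 15+2, 19+0) = 19
r[7] = max(2+19, 6+15, 9+13, …, 19+2, 22+0) = 22
r[8] = max(2+22, 6+19, 9+15, …, 22+2, 24+0) = 26
r[9] = max(2+26, 6+22, 9+19, …, 24+2, 27+0) = 28
r[10] = max(2+28, 6+26, 9+22, …, 27+2, 32+0) = 32
r[11] = max(2+32, 6+28, 9+26, …, 32+2, 35+0) = 35
r[12] = max(2+35, 6+32, 9+28, …, 35+2, 39+0) = 39
r[13] = max(2+39, 6+35, 9+32, …, 39+2, 43+0) = 43
Best is to sell the whole 13-meter piece uncut for 43.

43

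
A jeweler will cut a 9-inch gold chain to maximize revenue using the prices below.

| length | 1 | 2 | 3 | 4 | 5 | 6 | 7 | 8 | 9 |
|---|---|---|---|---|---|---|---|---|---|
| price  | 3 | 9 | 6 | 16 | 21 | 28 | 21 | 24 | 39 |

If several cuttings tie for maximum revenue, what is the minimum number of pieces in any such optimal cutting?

3

Let r[k] be the best obtainable value from length k. For each k, try every first piece i and keep the best of price[i] + r[k−i].
r[1] = 3
r[2] = 9
r[3] = 12  (first piece 1, then r[2]=9)
r[4] = 18  (first piece 2, then r[2]=9)
r[5] = 21  (first piece 1, then r[4]=18)
r[6] = 28
r[7] = 31  (first piece 1, then r[6]=28)
r[8] = 37  (first piece 2, then r[6]=28)
r[9] = 40  (first piece 1, then r[8]=37)
Maximum revenue is $40.
Now minimize piece count subject to staying optimal: for each k, pieces[k] = 1 + min over i with p[i]+r[k−i]=r[k] of pieces[k−i].
pieces[6] = 1
pieces[7] = 2
pieces[8] = 2
pieces[9] = 3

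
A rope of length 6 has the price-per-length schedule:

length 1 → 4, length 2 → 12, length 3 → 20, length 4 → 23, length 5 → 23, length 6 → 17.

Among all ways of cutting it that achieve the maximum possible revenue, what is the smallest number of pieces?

Consider every possible first cut. r[k] is the best of p[i]+r[k−i] over all sellable i≤k.
r[1] = 4
r[2] = max(4+4, 12+0) = 12
r[3] = max(4+12, 12+4, 20+0) = 20
r[4] = max(4+20, 12+12, 20+4, 23+0) = 24
r[5] = max(4+24, 12+20, 20+12, 23+4, 23+0) = 32
r[6] = max(4+32, 12+24, 20+20, 23+12, 23+4, 17+0) = 40
Maximum revenue is 40.
Now minimize piece count subject to staying optimal: for each k, pieces[k] = 1 + min over i with p[i]+r[k−i]=r[k] of pieces[k−i].
pieces[3] = 1
pieces[4] = 2
pieces[5] = 2
pieces[6] = 2

2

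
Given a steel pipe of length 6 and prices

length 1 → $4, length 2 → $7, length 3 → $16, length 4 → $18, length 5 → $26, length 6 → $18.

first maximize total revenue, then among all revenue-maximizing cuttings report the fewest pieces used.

2

Build r[k] bottom-up: r[k] = max over allowed piece i of (p[i] + r[k−i]).
r[1] = 4
r[2] = 8  (first piece 1, then r[1]=4)
r[3] = 16
r[4] = 20  (first piece 1, then r[3]=16)
r[5] = 26
r[6] = 32  (first piece 3, then r[3]=16)
Maximum revenue is $32.
Now minimize piece count subject to staying optimal: for each k, pieces[k] = 1 + min over i with p[i]+r[k−i]=r[k] of pieces[k−i].
pieces[3] = 1
pieces[4] = 2
pieces[5] = 1
pieces[6] = 2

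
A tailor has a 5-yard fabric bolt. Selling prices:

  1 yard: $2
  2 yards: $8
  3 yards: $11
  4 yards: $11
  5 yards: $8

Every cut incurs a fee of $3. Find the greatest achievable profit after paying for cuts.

Let r[k] be the best obtainable value from length k. For each k, try every first piece i and keep the best of price[i] + r[k−i] minus the 3 cut fee when i<k.
r[1] = 2
r[2] = max(2+2-3, 8+0) = 8
r[3] = max(2+8-3, 8+2-3, 11+0) = 11
r[4] = max(2+11-3, 8+8-3, 11+2-3, 11+0) = 13
r[5] = max(2+13-3, 8+11-3, 11+8-3, 11+2-3, 8+0) = 16
One optimal plan: pieces 3 + 2 (1 cut) → $19 − $3 = $16.

16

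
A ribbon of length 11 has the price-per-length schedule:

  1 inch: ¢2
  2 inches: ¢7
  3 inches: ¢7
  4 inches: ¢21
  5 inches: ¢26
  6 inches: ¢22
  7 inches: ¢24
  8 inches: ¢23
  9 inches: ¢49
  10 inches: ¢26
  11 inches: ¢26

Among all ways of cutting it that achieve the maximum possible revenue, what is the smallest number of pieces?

2

Build r[k] bottom-up: r[k] = max over allowed piece i of (p[i] + r[k−i]).
r[1] = 2
r[2] = max(2+2, 7+0) = 7
r[3] = max(2+7, 7+2, 7+0) = 9
r[4] = max(2+9, 7+7, 7+2, 21+0) = 21
r[5] = max(2+21, 7+9, 7+7, 21+2, 26+0) = 26
r[6] = max(2+26, 7+21, 7+9, 21+7, 26+2, 22+0) = 28
r[7] = max(2+28, 7+26, 7+21, …, 22+2, 24+0) = 33
r[8] = max(2+33, 7+28, 7+26, …, 24+2, 23+0) = 42
r[9] = max(2+42, 7+33, 7+28, …, 23+2, 49+0) = 49
r[10] = max(2+49, 7+42, 7+33, …, 49+2, 26+0) = 52
r[11] = max(2+52, 7+49, 7+42, …, 26+2, 26+0) = 56
Maximum revenue is ¢56.
Now minimize piece count subject to staying optimal: for each k, pieces[k] = 1 + min over i with p[i]+r[k−i]=r[k] of pieces[k−i].
pieces[8] = 2
pieces[9] = 1
pieces[10] = 2
pieces[11] = 2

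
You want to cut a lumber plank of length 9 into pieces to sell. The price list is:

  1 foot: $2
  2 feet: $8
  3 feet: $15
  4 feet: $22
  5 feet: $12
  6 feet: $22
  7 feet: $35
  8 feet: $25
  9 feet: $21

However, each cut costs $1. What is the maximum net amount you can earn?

44

Consider every possible first cut. v[k] is the best of p[i]+v[k−i] over all sellable i≤k, charging 1 whenever i<k.
v[1] = 2
v[2] = max(2+2-1, 8+0) = 8
v[3] = max(2+8-1, 8+2-1, 15+0) = 15
v[4] = max(2+15-1, 8+8-1, 15+2-1, 22+0) = 22
v[5] = max(2+22-1, 8+15-1, 15+8-1, 22+2-1, 12+0) = 23
v[6] = max(2+23-1, 8+22-1, 15+15-1, 22+8-1, 12+2-1, 22+0) = 29
v[7] = max(2+29-1, 8+23-1, 15+22-1, …, 22+2-1, 35+0) = 36
v[8] = max(2+36-1, 8+29-1, 15+23-1, …, 35+2-1, 25+0) = 43
v[9] = max(2+43-1, 8+36-1, 15+29-1, …, 25+2-1, 21+0) = 44
One optimal plan: pieces 4 + 4 + 1 (2 cuts) → $46 − $2 = $44.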